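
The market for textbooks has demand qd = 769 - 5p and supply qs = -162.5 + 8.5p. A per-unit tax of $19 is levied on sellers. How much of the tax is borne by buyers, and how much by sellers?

Buyers bear 323/27, sellers bear 190/27

Pre-tax equilibrium: p* = 69, q* = 424.
Tax on sellers shifts supply to qs = -162.5 + 8.5(p − 19) = -324 + 8.5p.
769 - 5p = -324 + 8.5p gives buyer price pb = 2186/27; sellers receive ps = 2186/27 − 19 = 1673/27.
New quantity: q = 769 − 5(2186/27) = 9833/27.
Buyer burden = 2186/27 − 69 = 323/27; seller burden = 69 − 1673/27 = 190/27.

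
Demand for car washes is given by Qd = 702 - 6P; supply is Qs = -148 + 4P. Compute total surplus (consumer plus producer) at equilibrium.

Total surplus = 7680

Equilibrium: 702 - 6P = -148 + 4P gives P* = 85, Q* = 192.
Demand choke price: P = 117; supply starts at P = 37.
CS = ½(117 − 85)(192) = 3072; PS = ½(85 − 37)(192) = 4608.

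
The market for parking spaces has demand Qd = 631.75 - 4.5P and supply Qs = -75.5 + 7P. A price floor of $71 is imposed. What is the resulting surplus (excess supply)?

Equilibrium price would be P* = 61.5, so the floor at 71 binds.
At P = 71: Qd = 312.25, Qs = 421.5.
Surplus = 421.5 − 312.25 = 109.25.

Surplus = 109.25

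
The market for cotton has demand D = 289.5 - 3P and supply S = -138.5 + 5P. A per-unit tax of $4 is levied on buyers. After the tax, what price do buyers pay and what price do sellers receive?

Buyers pay $56, sellers receive $52

Pre-tax equilibrium: P* = 53.5, Q* = 129.
Tax on buyers shifts demand to D = 289.5 − 3(P + 4) = 277.5 - 3P.
277.5 - 3P = -138.5 + 5P gives seller price Ps = 52; buyers pay Pb = 52 + 4 = 56.
New quantity: Q = 289.5 − 3(56) = 121.5.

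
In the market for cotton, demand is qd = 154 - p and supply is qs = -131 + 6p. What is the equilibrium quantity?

q* = 793/7

Set qd = qs: 154 - p = -131 + 6p.
285 = 7p, so p* = 285/7.
q* = 154 − 1(285/7) = 793/7.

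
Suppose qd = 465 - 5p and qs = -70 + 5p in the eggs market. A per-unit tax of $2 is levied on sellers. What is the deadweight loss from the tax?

Pre-tax equilibrium: p* = 53.5, q* = 197.5.
Tax on sellers shifts supply to qs = -70 + 5(p − 2) = -80 + 5p.
465 - 5p = -80 + 5p gives buyer price pb = 54.5; sellers receive ps = 54.5 − 2 = 52.5.
New quantity: q = 465 − 5(54.5) = 192.5.
DWL = ½ × 2 × (197.5 − 192.5) = 5.

Deadweight loss = 5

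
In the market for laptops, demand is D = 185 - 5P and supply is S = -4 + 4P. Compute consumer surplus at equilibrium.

Equilibrium: 185 - 5P = -4 + 4P gives P* = 21, Q* = 80.
Demand choke price (D = 0): P = 37.
CS = ½(37 − 21)(80) = 640.

Consumer surplus = 640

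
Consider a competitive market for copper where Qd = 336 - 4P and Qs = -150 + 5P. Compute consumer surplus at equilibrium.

Consumer surplus = 1800

Equilibrium: 336 - 4P = -150 + 5P gives P* = 54, Q* = 120.
Demand choke price (Qd = 0): P = 84.
CS = ½(84 − 54)(120) = 1800.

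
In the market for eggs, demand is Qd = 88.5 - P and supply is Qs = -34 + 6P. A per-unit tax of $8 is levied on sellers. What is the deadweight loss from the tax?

Pre-tax equilibrium: P* = 17.5, Q* = 71.
Tax on sellers shifts supply to Qs = -34 + 6(P − 8) = -82 + 6P.
88.5 - P = -82 + 6P gives buyer price Pb = 341/14; sellers receive Ps = 341/14 − 8 = 229/14.
New quantity: Q = 88.5 − 1(341/14) = 449/7.
DWL = ½ × 8 × (71 − 449/7) = 192/7.

Deadweight loss = 192/7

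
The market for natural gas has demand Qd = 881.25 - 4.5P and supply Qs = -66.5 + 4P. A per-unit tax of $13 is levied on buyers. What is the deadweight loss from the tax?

Deadweight loss = 3042/17

Pre-tax equilibrium: P* = 111.5, Q* = 379.5.
Tax on buyers shifts demand to Qd = 881.25 − 4.5(P + 13) = 822.75 - 4.5P.
822.75 - 4.5P = -66.5 + 4P gives seller price Ps = 3557/34; buyers pay Pb = 3557/34 + 13 = 3999/34.
New quantity: Q = 881.25 − 4.5(3999/34) = 11967/34.
DWL = ½ × 13 × (379.5 − 11967/34) = 3042/17.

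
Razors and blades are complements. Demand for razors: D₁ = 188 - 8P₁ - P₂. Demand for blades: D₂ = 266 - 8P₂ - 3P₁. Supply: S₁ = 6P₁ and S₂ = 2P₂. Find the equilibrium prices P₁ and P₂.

P₁ = 1614/137, P₂ = 3160/137

Market 1: 188 - 8P₁ - P₂ = 6P₁ → 14P₁ + P₂ = 188.
Market 2: 10P₂ + 3P₁ = 266.
Eliminating P₂: 10×(1) − 1×(2) gives 137P₁ = 1614, so P₁ = 1614/137.
Back-substitute into (2): P₂ = (266 − 3×1614/137) / 10 = 3160/137.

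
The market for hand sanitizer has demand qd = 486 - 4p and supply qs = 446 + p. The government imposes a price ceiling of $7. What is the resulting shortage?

Shortage = 5

Equilibrium price would be p* = 8, so the ceiling at 7 binds.
At p = 7: qd = 486 − 4(7) = 458, qs = 446 + 1(7) = 453.
Shortage = 458 − 453 = 5.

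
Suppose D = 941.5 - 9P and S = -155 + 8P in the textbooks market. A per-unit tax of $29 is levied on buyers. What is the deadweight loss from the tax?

Pre-tax equilibrium: P* = 64.5, Q* = 361.
Tax on buyers shifts demand to D = 941.5 − 9(P + 29) = 680.5 - 9P.
680.5 - 9P = -155 + 8P gives seller price Ps = 1671/34; buyers pay Pb = 1671/34 + 29 = 2657/34.
New quantity: Q = 941.5 − 9(2657/34) = 4049/17.
DWL = ½ × 29 × (361 − 4049/17) = 30276/17.

Deadweight loss = 30276/17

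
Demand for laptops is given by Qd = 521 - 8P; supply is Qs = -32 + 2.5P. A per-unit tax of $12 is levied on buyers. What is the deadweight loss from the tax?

Pre-tax equilibrium: P* = 158/3, Q* = 299/3.
Tax on buyers shifts demand to Qd = 521 − 8(P + 12) = 425 - 8P.
425 - 8P = -32 + 2.5P gives seller price Ps = 914/21; buyers pay Pb = 914/21 + 12 = 1166/21.
New quantity: Q = 521 − 8(1166/21) = 1613/21.
DWL = ½ × 12 × (299/3 − 1613/21) = 960/7.

Deadweight loss = 960/7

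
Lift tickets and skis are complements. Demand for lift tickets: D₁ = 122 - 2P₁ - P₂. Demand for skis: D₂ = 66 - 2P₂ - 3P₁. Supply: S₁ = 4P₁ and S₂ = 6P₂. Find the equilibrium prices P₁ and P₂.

Market 1: 122 - 2P₁ - P₂ = 4P₁ → 6P₁ + P₂ = 122.
Market 2: 8P₂ + 3P₁ = 66.
Eliminating P₂: 8×(1) − 1×(2) gives 45P₁ = 910, so P₁ = 182/9.
Back-substitute into (2): P₂ = (66 − 3×182/9) / 8 = 2/3.

P₁ = 182/9, P₂ = 2/3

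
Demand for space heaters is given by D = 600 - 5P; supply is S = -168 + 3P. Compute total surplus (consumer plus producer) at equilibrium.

Equilibrium: 600 - 5P = -168 + 3P gives P* = 96, Q* = 120.
Demand choke price: P = 120; supply starts at P = 56.
CS = ½(120 − 96)(120) = 1440; PS = ½(96 − 56)(120) = 2400.

Total surplus = 3840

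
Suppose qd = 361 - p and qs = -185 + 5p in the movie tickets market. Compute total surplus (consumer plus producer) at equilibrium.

Equilibrium: 361 - p = -185 + 5p gives p* = 91, q* = 270.
Demand choke price: p = 361; supply starts at p = 37.
CS = ½(361 − 91)(270) = 36450; PS = ½(91 − 37)(270) = 7290.

Total surplus = 43740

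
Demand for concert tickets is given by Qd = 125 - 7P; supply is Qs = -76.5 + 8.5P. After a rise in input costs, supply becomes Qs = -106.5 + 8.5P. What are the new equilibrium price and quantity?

P' = 463/31, Q' = 634/31

Original equilibrium: P* = 13, Q* = 34.
New equilibrium: 125 - 7P = -106.5 + 8.5P, so 231.5 = 15.5P and P' = 463/31; Q' = 125 − 7(463/31) = 634/31.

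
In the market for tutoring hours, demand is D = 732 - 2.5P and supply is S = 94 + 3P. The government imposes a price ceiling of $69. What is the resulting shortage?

Shortage = 258.5

Equilibrium price would be P* = 116, so the ceiling at 69 binds.
At P = 69: D = 732 − 2.5(69) = 559.5, S = 94 + 3(69) = 301.
Shortage = 559.5 − 301 = 258.5.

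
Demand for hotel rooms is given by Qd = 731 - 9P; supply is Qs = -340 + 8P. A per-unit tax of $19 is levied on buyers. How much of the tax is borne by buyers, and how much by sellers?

Pre-tax equilibrium: P* = 63, Q* = 164.
Tax on buyers shifts demand to Qd = 731 − 9(P + 19) = 560 - 9P.
560 - 9P = -340 + 8P gives seller price Ps = 900/17; buyers pay Pb = 900/17 + 19 = 1223/17.
New quantity: Q = 731 − 9(1223/17) = 1420/17.
Buyer burden = 1223/17 − 63 = 152/17; seller burden = 63 − 900/17 = 171/17.

Buyers bear 152/17, sellers bear 171/17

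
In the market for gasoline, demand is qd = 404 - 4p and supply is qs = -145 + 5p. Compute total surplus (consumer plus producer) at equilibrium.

Total surplus = 5760

Equilibrium: 404 - 4p = -145 + 5p gives p* = 61, q* = 160.
Demand choke price: p = 101; supply starts at p = 29.
CS = ½(101 − 61)(160) = 3200; PS = ½(61 − 29)(160) = 2560.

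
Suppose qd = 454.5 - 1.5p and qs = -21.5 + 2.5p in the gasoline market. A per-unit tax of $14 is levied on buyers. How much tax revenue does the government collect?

Tax revenue = 3680.25

Pre-tax equilibrium: p* = 119, q* = 276.
Tax on buyers shifts demand to qd = 454.5 − 1.5(p + 14) = 433.5 - 1.5p.
433.5 - 1.5p = -21.5 + 2.5p gives seller price ps = 113.75; buyers pay pb = 113.75 + 14 = 127.75.
New quantity: q = 454.5 − 1.5(127.75) = 262.875.
Revenue = 14 × 262.875 = 3680.25.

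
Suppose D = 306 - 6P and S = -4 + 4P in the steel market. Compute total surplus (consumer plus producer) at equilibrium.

Total surplus = 3000

Equilibrium: 306 - 6P = -4 + 4P gives P* = 31, Q* = 120.
Demand choke price: P = 51; supply starts at P = 1.
CS = ½(51 − 31)(120) = 1200; PS = ½(31 − 1)(120) = 1800.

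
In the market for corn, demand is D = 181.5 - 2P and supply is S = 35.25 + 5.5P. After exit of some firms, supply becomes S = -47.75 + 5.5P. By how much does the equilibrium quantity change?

ΔQ = -332/15

Original equilibrium: P* = 19.5, Q* = 142.5.
New equilibrium: 181.5 - 2P = -47.75 + 5.5P, so 229.25 = 7.5P and P' = 917/30; Q' = 181.5 − 2(917/30) = 3611/30.
Change in quantity: 3611/30 − 142.5 = -332/15.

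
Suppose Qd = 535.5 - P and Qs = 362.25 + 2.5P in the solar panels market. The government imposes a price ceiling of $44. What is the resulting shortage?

Equilibrium price would be P* = 49.5, so the ceiling at 44 binds.
At P = 44: Qd = 535.5 − 1(44) = 491.5, Qs = 362.25 + 2.5(44) = 472.25.
Shortage = 491.5 − 472.25 = 19.25.

Shortage = 19.25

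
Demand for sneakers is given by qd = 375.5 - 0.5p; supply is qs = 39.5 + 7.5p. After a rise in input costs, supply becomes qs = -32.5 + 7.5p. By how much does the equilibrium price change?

Original equilibrium: p* = 42, q* = 354.5.
New equilibrium: 375.5 - 0.5p = -32.5 + 7.5p, so 408 = 8p and p' = 51; q' = 375.5 − 0.5(51) = 350.
Change in price: 51 − 42 = 9.

Δp = 9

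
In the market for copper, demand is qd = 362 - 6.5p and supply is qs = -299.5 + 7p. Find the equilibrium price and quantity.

Set qd = qs: 362 - 6.5p = -299.5 + 7p.
661.5 = 13.5p, so p* = 49.
q* = 362 − 6.5(49) = 43.5.

p* = 49, q* = 43.5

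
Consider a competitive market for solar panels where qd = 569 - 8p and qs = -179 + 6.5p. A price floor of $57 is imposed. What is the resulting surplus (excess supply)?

Equilibrium price would be p* = 1496/29, so the floor at 57 binds.
At p = 57: qd = 113, qs = 191.5.
Surplus = 191.5 − 113 = 78.5.

Surplus = 78.5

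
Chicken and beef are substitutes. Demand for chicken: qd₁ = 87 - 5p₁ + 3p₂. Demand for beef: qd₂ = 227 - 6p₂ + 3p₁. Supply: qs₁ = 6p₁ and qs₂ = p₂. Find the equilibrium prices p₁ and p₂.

Market 1: 87 - 5p₁ + 3p₂ = 6p₁ → 11p₁ - 3p₂ = 87.
Market 2: 7p₂ - 3p₁ = 227.
Eliminating p₂: 7×(1) + 3×(2) gives 68p₁ = 1290, so p₁ = 645/34.
Back-substitute into (2): p₂ = (227 + 3×645/34) / 7 = 1379/34.

p₁ = 645/34, p₂ = 1379/34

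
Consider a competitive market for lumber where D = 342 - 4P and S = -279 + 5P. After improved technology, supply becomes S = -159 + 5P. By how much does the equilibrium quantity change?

Original equilibrium: P* = 69, Q* = 66.
New equilibrium: 342 - 4P = -159 + 5P, so 501 = 9P and P' = 167/3; Q' = 342 − 4(167/3) = 358/3.
Change in quantity: 358/3 − 66 = 160/3.

ΔQ = 160/3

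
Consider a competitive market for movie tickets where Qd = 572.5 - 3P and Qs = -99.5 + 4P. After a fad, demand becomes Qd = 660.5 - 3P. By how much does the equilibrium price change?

ΔP = 88/7

Original equilibrium: P* = 96, Q* = 284.5.
New equilibrium: 660.5 - 3P = -99.5 + 4P, so 760 = 7P and P' = 760/7; Q' = 660.5 − 3(760/7) = 4687/14.
Change in price: 760/7 − 96 = 88/7.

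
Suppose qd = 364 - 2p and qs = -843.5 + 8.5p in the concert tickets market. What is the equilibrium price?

Set qd = qs: 364 - 2p = -843.5 + 8.5p.
1207.5 = 10.5p, so p* = 115.
q* = 364 − 2(115) = 134.

p* = 115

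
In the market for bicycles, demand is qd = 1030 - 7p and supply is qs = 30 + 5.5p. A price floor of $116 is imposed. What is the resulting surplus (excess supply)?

Surplus = 450

Equilibrium price would be p* = 80, so the floor at 116 binds.
At p = 116: qd = 218, qs = 668.
Surplus = 668 − 218 = 450.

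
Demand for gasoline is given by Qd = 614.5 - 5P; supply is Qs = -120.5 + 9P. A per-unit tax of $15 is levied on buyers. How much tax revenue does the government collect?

Tax revenue = 63795/14

Pre-tax equilibrium: P* = 52.5, Q* = 352.
Tax on buyers shifts demand to Qd = 614.5 − 5(P + 15) = 539.5 - 5P.
539.5 - 5P = -120.5 + 9P gives seller price Ps = 330/7; buyers pay Pb = 330/7 + 15 = 435/7.
New quantity: Q = 614.5 − 5(435/7) = 4253/14.
Revenue = 15 × 4253/14 = 63795/14.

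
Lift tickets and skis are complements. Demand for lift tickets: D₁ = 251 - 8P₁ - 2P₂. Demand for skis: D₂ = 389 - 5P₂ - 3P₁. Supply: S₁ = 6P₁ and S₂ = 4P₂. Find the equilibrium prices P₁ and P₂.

P₁ = 1481/120, P₂ = 4693/120

Market 1: 251 - 8P₁ - 2P₂ = 6P₁ → 14P₁ + 2P₂ = 251.
Market 2: 9P₂ + 3P₁ = 389.
Eliminating P₂: 9×(1) − 2×(2) gives 120P₁ = 1481, so P₁ = 1481/120.
Back-substitute into (2): P₂ = (389 − 3×1481/120) / 9 = 4693/120.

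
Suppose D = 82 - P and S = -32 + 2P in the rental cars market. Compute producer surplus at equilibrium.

Producer surplus = 484

Equilibrium: 82 - P = -32 + 2P gives P* = 38, Q* = 44.
Supply starts at P = 16 (where S = 0).
PS = ½(38 − 16)(44) = 484.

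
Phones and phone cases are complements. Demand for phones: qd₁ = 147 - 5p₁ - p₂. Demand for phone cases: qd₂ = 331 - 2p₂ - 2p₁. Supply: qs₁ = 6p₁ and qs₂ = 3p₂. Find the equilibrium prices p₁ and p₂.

p₁ = 404/53, p₂ = 3347/53

Market 1: 147 - 5p₁ - p₂ = 6p₁ → 11p₁ + p₂ = 147.
Market 2: 5p₂ + 2p₁ = 331.
Eliminating p₂: 5×(1) − 1×(2) gives 53p₁ = 404, so p₁ = 404/53.
Back-substitute into (2): p₂ = (331 − 2×404/53) / 5 = 3347/53.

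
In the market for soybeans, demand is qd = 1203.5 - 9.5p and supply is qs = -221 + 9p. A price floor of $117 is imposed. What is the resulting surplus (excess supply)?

Equilibrium price would be p* = 77, so the floor at 117 binds.
At p = 117: qd = 92, qs = 832.
Surplus = 832 − 92 = 740.

Surplus = 740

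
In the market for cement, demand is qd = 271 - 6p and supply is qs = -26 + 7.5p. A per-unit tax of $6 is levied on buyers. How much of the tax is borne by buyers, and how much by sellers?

Pre-tax equilibrium: p* = 22, q* = 139.
Tax on buyers shifts demand to qd = 271 − 6(p + 6) = 235 - 6p.
235 - 6p = -26 + 7.5p gives seller price ps = 58/3; buyers pay pb = 58/3 + 6 = 76/3.
New quantity: q = 271 − 6(76/3) = 119.
Buyer burden = 76/3 − 22 = 10/3; seller burden = 22 − 58/3 = 8/3.

Buyers bear 10/3, sellers bear 8/3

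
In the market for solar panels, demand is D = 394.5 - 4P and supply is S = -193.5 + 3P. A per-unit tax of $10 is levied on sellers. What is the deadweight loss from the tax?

Deadweight loss = 600/7

Pre-tax equilibrium: P* = 84, Q* = 58.5.
Tax on sellers shifts supply to S = -193.5 + 3(P − 10) = -223.5 + 3P.
394.5 - 4P = -223.5 + 3P gives buyer price Pb = 618/7; sellers receive Ps = 618/7 − 10 = 548/7.
New quantity: Q = 394.5 − 4(618/7) = 579/14.
DWL = ½ × 10 × (58.5 − 579/14) = 600/7.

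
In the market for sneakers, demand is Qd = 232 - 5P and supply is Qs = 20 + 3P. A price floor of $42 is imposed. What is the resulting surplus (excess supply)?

Surplus = 124

Equilibrium price would be P* = 26.5, so the floor at 42 binds.
At P = 42: Qd = 22, Qs = 146.
Surplus = 146 − 22 = 124.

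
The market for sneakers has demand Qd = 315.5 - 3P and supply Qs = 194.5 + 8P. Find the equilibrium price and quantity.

Set Qd = Qs: 315.5 - 3P = 194.5 + 8P.
121 = 11P, so P* = 11.
Q* = 315.5 − 3(11) = 282.5.

P* = 11, Q* = 282.5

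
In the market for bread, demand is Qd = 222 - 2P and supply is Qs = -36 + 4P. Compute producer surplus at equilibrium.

Equilibrium: 222 - 2P = -36 + 4P gives P* = 43, Q* = 136.
Supply starts at P = 9 (where Qs = 0).
PS = ½(43 − 9)(136) = 2312.

Producer surplus = 2312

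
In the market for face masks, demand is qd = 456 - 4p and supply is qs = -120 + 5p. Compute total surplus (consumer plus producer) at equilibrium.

Equilibrium: 456 - 4p = -120 + 5p gives p* = 64, q* = 200.
Demand choke price: p = 114; supply starts at p = 24.
CS = ½(114 − 64)(200) = 5000; PS = ½(64 − 24)(200) = 4000.

Total surplus = 9000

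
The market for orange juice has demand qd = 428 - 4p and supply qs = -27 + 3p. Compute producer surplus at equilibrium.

Producer surplus = 4704

Equilibrium: 428 - 4p = -27 + 3p gives p* = 65, q* = 168.
Supply starts at p = 9 (where qs = 0).
PS = ½(65 − 9)(168) = 4704.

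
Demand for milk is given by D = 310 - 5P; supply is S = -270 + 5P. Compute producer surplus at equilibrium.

Producer surplus = 40

Equilibrium: 310 - 5P = -270 + 5P gives P* = 58, Q* = 20.
Supply starts at P = 54 (where S = 0).
PS = ½(58 − 54)(20) = 40.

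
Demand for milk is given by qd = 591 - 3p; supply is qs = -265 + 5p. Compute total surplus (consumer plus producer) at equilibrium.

Total surplus = 19440

Equilibrium: 591 - 3p = -265 + 5p gives p* = 107, q* = 270.
Demand choke price: p = 197; supply starts at p = 53.
CS = ½(197 − 107)(270) = 12150; PS = ½(107 − 53)(270) = 7290.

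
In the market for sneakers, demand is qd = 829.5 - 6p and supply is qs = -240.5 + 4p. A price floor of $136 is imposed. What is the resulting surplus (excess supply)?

Surplus = 290

Equilibrium price would be p* = 107, so the floor at 136 binds.
At p = 136: qd = 13.5, qs = 303.5.
Surplus = 303.5 − 13.5 = 290.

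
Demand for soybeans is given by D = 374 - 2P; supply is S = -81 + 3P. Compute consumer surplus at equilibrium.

Consumer surplus = 9216

Equilibrium: 374 - 2P = -81 + 3P gives P* = 91, Q* = 192.
Demand choke price (D = 0): P = 187.
CS = ½(187 − 91)(192) = 9216.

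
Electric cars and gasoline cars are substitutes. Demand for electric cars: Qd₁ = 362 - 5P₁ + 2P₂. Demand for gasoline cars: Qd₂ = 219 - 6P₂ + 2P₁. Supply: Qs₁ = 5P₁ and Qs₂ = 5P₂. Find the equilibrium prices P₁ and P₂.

Market 1: 362 - 5P₁ + 2P₂ = 5P₁ → 10P₁ - 2P₂ = 362.
Market 2: 11P₂ - 2P₁ = 219.
Eliminating P₂: 11×(1) + 2×(2) gives 106P₁ = 4420, so P₁ = 2210/53.
Back-substitute into (2): P₂ = (219 + 2×2210/53) / 11 = 1457/53.

P₁ = 2210/53, P₂ = 1457/53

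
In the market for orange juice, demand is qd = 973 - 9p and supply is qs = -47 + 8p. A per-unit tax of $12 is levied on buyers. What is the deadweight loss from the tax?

Deadweight loss = 5184/17

Pre-tax equilibrium: p* = 60, q* = 433.
Tax on buyers shifts demand to qd = 973 − 9(p + 12) = 865 - 9p.
865 - 9p = -47 + 8p gives seller price ps = 912/17; buyers pay pb = 912/17 + 12 = 1116/17.
New quantity: q = 973 − 9(1116/17) = 6497/17.
DWL = ½ × 12 × (433 − 6497/17) = 5184/17.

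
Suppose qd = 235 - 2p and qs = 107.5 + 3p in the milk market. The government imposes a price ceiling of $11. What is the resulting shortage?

Equilibrium price would be p* = 25.5, so the ceiling at 11 binds.
At p = 11: qd = 235 − 2(11) = 213, qs = 107.5 + 3(11) = 140.5.
Shortage = 213 − 140.5 = 72.5.

Shortage = 72.5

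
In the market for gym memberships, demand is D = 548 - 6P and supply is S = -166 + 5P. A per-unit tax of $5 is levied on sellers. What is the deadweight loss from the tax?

Pre-tax equilibrium: P* = 714/11, Q* = 1744/11.
Tax on sellers shifts supply to S = -166 + 5(P − 5) = -191 + 5P.
548 - 6P = -191 + 5P gives buyer price Pb = 739/11; sellers receive Ps = 739/11 − 5 = 684/11.
New quantity: Q = 548 − 6(739/11) = 1594/11.
DWL = ½ × 5 × (1744/11 − 1594/11) = 375/11.

Deadweight loss = 375/11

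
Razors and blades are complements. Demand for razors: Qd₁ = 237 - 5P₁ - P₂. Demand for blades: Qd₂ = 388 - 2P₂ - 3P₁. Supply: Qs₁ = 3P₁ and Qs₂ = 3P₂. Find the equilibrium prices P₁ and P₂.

P₁ = 797/37, P₂ = 2393/37

Market 1: 237 - 5P₁ - P₂ = 3P₁ → 8P₁ + P₂ = 237.
Market 2: 5P₂ + 3P₁ = 388.
Eliminating P₂: 5×(1) − 1×(2) gives 37P₁ = 797, so P₁ = 797/37.
Back-substitute into (2): P₂ = (388 − 3×797/37) / 5 = 2393/37.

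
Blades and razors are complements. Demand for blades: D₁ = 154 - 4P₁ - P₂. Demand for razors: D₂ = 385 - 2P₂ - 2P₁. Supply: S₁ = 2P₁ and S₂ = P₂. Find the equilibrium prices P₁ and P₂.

Market 1: 154 - 4P₁ - P₂ = 2P₁ → 6P₁ + P₂ = 154.
Market 2: 3P₂ + 2P₁ = 385.
Eliminating P₂: 3×(1) − 1×(2) gives 16P₁ = 77, so P₁ = 4.8125.
Back-substitute into (2): P₂ = (385 − 2×4.8125) / 3 = 125.125.

P₁ = 4.8125, P₂ = 125.125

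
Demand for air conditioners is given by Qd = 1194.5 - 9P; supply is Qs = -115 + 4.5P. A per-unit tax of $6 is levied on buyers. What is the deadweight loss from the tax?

Deadweight loss = 54

Pre-tax equilibrium: P* = 97, Q* = 321.5.
Tax on buyers shifts demand to Qd = 1194.5 − 9(P + 6) = 1140.5 - 9P.
1140.5 - 9P = -115 + 4.5P gives seller price Ps = 93; buyers pay Pb = 93 + 6 = 99.
New quantity: Q = 1194.5 − 9(99) = 303.5.
DWL = ½ × 6 × (321.5 − 303.5) = 54.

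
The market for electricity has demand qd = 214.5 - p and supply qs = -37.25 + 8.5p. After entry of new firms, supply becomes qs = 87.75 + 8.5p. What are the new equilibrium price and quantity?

p' = 507/38, q' = 3822/19

Original equilibrium: p* = 26.5, q* = 188.
New equilibrium: 214.5 - p = 87.75 + 8.5p, so 126.75 = 9.5p and p' = 507/38; q' = 214.5 − 1(507/38) = 3822/19.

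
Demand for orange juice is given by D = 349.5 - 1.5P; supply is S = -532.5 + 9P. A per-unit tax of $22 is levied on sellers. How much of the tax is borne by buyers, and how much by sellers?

Buyers bear 132/7, sellers bear 22/7

Pre-tax equilibrium: P* = 84, Q* = 223.5.
Tax on sellers shifts supply to S = -532.5 + 9(P − 22) = -730.5 + 9P.
349.5 - 1.5P = -730.5 + 9P gives buyer price Pb = 720/7; sellers receive Ps = 720/7 − 22 = 566/7.
New quantity: Q = 349.5 − 1.5(720/7) = 2733/14.
Buyer burden = 720/7 − 84 = 132/7; seller burden = 84 − 566/7 = 22/7.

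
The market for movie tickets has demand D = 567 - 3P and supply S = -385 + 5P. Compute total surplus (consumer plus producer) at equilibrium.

Total surplus = 11760

Equilibrium: 567 - 3P = -385 + 5P gives P* = 119, Q* = 210.
Demand choke price: P = 189; supply starts at P = 77.
CS = ½(189 − 119)(210) = 7350; PS = ½(119 − 77)(210) = 4410.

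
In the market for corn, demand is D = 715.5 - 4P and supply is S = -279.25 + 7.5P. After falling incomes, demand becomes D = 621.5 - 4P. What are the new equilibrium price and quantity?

P' = 3603/46, Q' = 14177/46

Original equilibrium: P* = 86.5, Q* = 369.5.
New equilibrium: 621.5 - 4P = -279.25 + 7.5P, so 900.75 = 11.5P and P' = 3603/46; Q' = 621.5 − 4(3603/46) = 14177/46.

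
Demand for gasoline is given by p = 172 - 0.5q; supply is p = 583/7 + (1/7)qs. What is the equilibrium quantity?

q* = 138

Set the two price expressions equal: 172 - 0.5q = 583/7 + (1/7)q.
621/7 = (9/14)q, so q* = 138.
p* = 172 − (0.5)(138) = 103.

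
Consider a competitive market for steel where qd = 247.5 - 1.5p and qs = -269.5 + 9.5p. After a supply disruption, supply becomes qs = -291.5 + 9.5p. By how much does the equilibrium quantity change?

Original equilibrium: p* = 47, q* = 177.
New equilibrium: 247.5 - 1.5p = -291.5 + 9.5p, so 539 = 11p and p' = 49; q' = 247.5 − 1.5(49) = 174.
Change in quantity: 174 − 177 = -3.

Δq = -3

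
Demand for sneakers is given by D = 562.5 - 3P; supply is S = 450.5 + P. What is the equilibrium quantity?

Set D = S: 562.5 - 3P = 450.5 + P.
112 = 4P, so P* = 28.
Q* = 562.5 − 3(28) = 478.5.

Q* = 478.5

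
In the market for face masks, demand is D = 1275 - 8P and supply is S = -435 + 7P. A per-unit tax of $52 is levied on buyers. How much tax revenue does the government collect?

Pre-tax equilibrium: P* = 114, Q* = 363.
Tax on buyers shifts demand to D = 1275 − 8(P + 52) = 859 - 8P.
859 - 8P = -435 + 7P gives seller price Ps = 1294/15; buyers pay Pb = 1294/15 + 52 = 2074/15.
New quantity: Q = 1275 − 8(2074/15) = 2533/15.
Revenue = 52 × 2533/15 = 131716/15.

Tax revenue = 131716/15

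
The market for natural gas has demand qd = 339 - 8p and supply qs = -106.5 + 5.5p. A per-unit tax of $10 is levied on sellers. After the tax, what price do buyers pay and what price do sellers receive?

Pre-tax equilibrium: p* = 33, q* = 75.
Tax on sellers shifts supply to qs = -106.5 + 5.5(p − 10) = -161.5 + 5.5p.
339 - 8p = -161.5 + 5.5p gives buyer price pb = 1001/27; sellers receive ps = 1001/27 − 10 = 731/27.
New quantity: q = 339 − 8(1001/27) = 1145/27.

Buyers pay 1001/27, sellers receive 731/27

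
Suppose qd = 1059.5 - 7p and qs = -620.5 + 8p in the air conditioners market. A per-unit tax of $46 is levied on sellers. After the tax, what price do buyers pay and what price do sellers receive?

Pre-tax equilibrium: p* = 112, q* = 275.5.
Tax on sellers shifts supply to qs = -620.5 + 8(p − 46) = -988.5 + 8p.
1059.5 - 7p = -988.5 + 8p gives buyer price pb = 2048/15; sellers receive ps = 2048/15 − 46 = 1358/15.
New quantity: q = 1059.5 − 7(2048/15) = 3113/30.

Buyers pay 2048/15, sellers receive 1358/15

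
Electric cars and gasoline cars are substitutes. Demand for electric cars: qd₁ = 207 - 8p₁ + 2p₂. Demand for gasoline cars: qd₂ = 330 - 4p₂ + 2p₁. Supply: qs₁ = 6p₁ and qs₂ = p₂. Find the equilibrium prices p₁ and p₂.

p₁ = 565/22, p₂ = 839/11

Market 1: 207 - 8p₁ + 2p₂ = 6p₁ → 14p₁ - 2p₂ = 207.
Market 2: 5p₂ - 2p₁ = 330.
Eliminating p₂: 5×(1) + 2×(2) gives 66p₁ = 1695, so p₁ = 565/22.
Back-substitute into (2): p₂ = (330 + 2×565/22) / 5 = 839/11.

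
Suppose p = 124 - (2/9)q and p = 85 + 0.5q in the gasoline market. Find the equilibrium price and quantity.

Set the two price expressions equal: 124 - (2/9)q = 85 + 0.5q.
39 = (13/18)q, so q* = 54.
p* = 124 − (2/9)(54) = 112.

p* = 112, q* = 54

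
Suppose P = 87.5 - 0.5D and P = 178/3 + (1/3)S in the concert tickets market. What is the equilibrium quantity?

Set the two price expressions equal: 87.5 - 0.5Q = 178/3 + (1/3)Q.
169/6 = (5/6)Q, so Q* = 33.8.
P* = 87.5 − (0.5)(33.8) = 70.6.

Q* = 33.8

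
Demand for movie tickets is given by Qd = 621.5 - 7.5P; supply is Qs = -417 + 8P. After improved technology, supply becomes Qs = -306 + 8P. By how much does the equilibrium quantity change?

Original equilibrium: P* = 67, Q* = 119.
New equilibrium: 621.5 - 7.5P = -306 + 8P, so 927.5 = 15.5P and P' = 1855/31; Q' = 621.5 − 7.5(1855/31) = 5354/31.
Change in quantity: 5354/31 − 119 = 1665/31.

ΔQ = 1665/31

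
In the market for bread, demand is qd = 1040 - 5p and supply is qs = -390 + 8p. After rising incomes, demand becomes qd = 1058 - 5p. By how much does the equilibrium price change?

Δp = 18/13

Original equilibrium: p* = 110, q* = 490.
New equilibrium: 1058 - 5p = -390 + 8p, so 1448 = 13p and p' = 1448/13; q' = 1058 − 5(1448/13) = 6514/13.
Change in price: 1448/13 − 110 = 18/13.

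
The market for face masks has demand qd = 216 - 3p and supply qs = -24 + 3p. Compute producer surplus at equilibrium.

Producer surplus = 1536

Equilibrium: 216 - 3p = -24 + 3p gives p* = 40, q* = 96.
Supply starts at p = 8 (where qs = 0).
PS = ½(40 − 8)(96) = 1536.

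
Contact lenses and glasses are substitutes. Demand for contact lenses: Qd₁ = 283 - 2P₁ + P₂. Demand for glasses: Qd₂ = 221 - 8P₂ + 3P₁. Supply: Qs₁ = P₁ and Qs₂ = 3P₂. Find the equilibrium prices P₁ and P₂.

Market 1: 283 - 2P₁ + P₂ = P₁ → 3P₁ - P₂ = 283.
Market 2: 11P₂ - 3P₁ = 221.
Eliminating P₂: 11×(1) + 1×(2) gives 30P₁ = 3334, so P₁ = 1667/15.
Back-substitute into (2): P₂ = (221 + 3×1667/15) / 11 = 50.4.

P₁ = 1667/15, P₂ = 50.4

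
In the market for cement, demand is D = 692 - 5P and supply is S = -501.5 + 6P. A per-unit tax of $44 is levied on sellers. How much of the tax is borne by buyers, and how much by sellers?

Pre-tax equilibrium: P* = 108.5, Q* = 149.5.
Tax on sellers shifts supply to S = -501.5 + 6(P − 44) = -765.5 + 6P.
692 - 5P = -765.5 + 6P gives buyer price Pb = 132.5; sellers receive Ps = 132.5 − 44 = 88.5.
New quantity: Q = 692 − 5(132.5) = 29.5.
Buyer burden = 132.5 − 108.5 = 24; seller burden = 108.5 − 88.5 = 20.

Buyers bear $24, sellers bear $20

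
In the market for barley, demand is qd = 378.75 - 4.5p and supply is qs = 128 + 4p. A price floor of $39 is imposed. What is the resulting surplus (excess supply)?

Surplus = 80.75

Equilibrium price would be p* = 29.5, so the floor at 39 binds.
At p = 39: qd = 203.25, qs = 284.
Surplus = 284 − 203.25 = 80.75.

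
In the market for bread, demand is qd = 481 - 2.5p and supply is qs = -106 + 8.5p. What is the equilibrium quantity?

Set qd = qs: 481 - 2.5p = -106 + 8.5p.
587 = 11p, so p* = 587/11.
q* = 481 − 2.5(587/11) = 7647/22.

q* = 7647/22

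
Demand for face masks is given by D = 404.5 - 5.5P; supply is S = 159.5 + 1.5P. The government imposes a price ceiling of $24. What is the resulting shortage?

Equilibrium price would be P* = 35, so the ceiling at 24 binds.
At P = 24: D = 404.5 − 5.5(24) = 272.5, S = 159.5 + 1.5(24) = 195.5.
Shortage = 272.5 − 195.5 = 77.

Shortage = 77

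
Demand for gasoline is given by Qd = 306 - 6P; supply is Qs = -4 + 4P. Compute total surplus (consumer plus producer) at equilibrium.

Equilibrium: 306 - 6P = -4 + 4P gives P* = 31, Q* = 120.
Demand choke price: P = 51; supply starts at P = 1.
CS = ½(51 − 31)(120) = 1200; PS = ½(31 − 1)(120) = 1800.

Total surplus = 3000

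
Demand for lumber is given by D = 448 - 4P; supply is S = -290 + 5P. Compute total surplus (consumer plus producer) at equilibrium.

Equilibrium: 448 - 4P = -290 + 5P gives P* = 82, Q* = 120.
Demand choke price: P = 112; supply starts at P = 58.
CS = ½(112 − 82)(120) = 1800; PS = ½(82 − 58)(120) = 1440.

Total surplus = 3240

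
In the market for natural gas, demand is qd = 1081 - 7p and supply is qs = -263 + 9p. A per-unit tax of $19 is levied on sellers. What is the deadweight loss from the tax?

Deadweight loss = 710.71875

Pre-tax equilibrium: p* = 84, q* = 493.
Tax on sellers shifts supply to qs = -263 + 9(p − 19) = -434 + 9p.
1081 - 7p = -434 + 9p gives buyer price pb = 94.6875; sellers receive ps = 94.6875 − 19 = 75.6875.
New quantity: q = 1081 − 7(94.6875) = 418.1875.
DWL = ½ × 19 × (493 − 418.1875) = 710.71875.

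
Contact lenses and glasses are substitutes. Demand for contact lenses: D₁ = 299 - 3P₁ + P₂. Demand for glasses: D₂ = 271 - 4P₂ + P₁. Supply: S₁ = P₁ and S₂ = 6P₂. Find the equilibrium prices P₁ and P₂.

P₁ = 1087/13, P₂ = 461/13

Market 1: 299 - 3P₁ + P₂ = P₁ → 4P₁ - P₂ = 299.
Market 2: 10P₂ - P₁ = 271.
Eliminating P₂: 10×(1) + 1×(2) gives 39P₁ = 3261, so P₁ = 1087/13.
Back-substitute into (2): P₂ = (271 + 1×1087/13) / 10 = 461/13.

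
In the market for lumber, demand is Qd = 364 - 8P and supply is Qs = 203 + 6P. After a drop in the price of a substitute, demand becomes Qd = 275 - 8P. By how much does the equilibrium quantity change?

Original equilibrium: P* = 11.5, Q* = 272.
New equilibrium: 275 - 8P = 203 + 6P, so 72 = 14P and P' = 36/7; Q' = 275 − 8(36/7) = 1637/7.
Change in quantity: 1637/7 − 272 = -267/7.

ΔQ = -267/7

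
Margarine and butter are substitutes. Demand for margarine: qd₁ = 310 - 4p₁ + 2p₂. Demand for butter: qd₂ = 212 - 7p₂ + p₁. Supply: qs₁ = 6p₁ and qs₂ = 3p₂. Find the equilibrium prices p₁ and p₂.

p₁ = 1762/49, p₂ = 1215/49

Market 1: 310 - 4p₁ + 2p₂ = 6p₁ → 10p₁ - 2p₂ = 310.
Market 2: 10p₂ - p₁ = 212.
Eliminating p₂: 10×(1) + 2×(2) gives 98p₁ = 3524, so p₁ = 1762/49.
Back-substitute into (2): p₂ = (212 + 1×1762/49) / 10 = 1215/49.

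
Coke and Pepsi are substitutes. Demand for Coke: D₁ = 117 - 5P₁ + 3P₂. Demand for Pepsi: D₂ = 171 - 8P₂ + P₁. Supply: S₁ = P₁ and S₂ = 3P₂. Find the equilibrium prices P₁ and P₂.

Market 1: 117 - 5P₁ + 3P₂ = P₁ → 6P₁ - 3P₂ = 117.
Market 2: 11P₂ - P₁ = 171.
Eliminating P₂: 11×(1) + 3×(2) gives 63P₁ = 1800, so P₁ = 200/7.
Back-substitute into (2): P₂ = (171 + 1×200/7) / 11 = 127/7.

P₁ = 200/7, P₂ = 127/7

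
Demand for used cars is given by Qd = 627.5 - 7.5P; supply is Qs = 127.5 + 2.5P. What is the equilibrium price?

Set Qd = Qs: 627.5 - 7.5P = 127.5 + 2.5P.
500 = 10P, so P* = 50.
Q* = 627.5 − 7.5(50) = 252.5.

P* = 50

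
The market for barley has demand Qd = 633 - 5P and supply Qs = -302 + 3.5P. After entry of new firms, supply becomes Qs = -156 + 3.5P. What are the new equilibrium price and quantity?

Original equilibrium: P* = 110, Q* = 83.
New equilibrium: 633 - 5P = -156 + 3.5P, so 789 = 8.5P and P' = 1578/17; Q' = 633 − 5(1578/17) = 2871/17.

P' = 1578/17, Q' = 2871/17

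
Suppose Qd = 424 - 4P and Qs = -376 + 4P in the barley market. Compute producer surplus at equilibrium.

Producer surplus = 72

Equilibrium: 424 - 4P = -376 + 4P gives P* = 100, Q* = 24.
Supply starts at P = 94 (where Qs = 0).
PS = ½(100 − 94)(24) = 72.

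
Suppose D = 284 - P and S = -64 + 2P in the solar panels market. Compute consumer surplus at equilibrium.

Consumer surplus = 14112

Equilibrium: 284 - P = -64 + 2P gives P* = 116, Q* = 168.
Demand choke price (D = 0): P = 284.
CS = ½(284 − 116)(168) = 14112.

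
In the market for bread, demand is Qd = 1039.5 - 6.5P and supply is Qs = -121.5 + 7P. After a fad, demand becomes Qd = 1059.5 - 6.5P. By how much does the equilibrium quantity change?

ΔQ = 280/27

Original equilibrium: P* = 86, Q* = 480.5.
New equilibrium: 1059.5 - 6.5P = -121.5 + 7P, so 1181 = 13.5P and P' = 2362/27; Q' = 1059.5 − 6.5(2362/27) = 26507/54.
Change in quantity: 26507/54 − 480.5 = 280/27.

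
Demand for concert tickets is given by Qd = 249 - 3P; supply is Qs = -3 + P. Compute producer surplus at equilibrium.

Producer surplus = 1800

Equilibrium: 249 - 3P = -3 + P gives P* = 63, Q* = 60.
Supply starts at P = 3 (where Qs = 0).
PS = ½(63 − 3)(60) = 1800.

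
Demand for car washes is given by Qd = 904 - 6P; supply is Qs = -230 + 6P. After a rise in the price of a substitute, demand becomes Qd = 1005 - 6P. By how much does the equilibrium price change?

ΔP = 101/12

Original equilibrium: P* = 94.5, Q* = 337.
New equilibrium: 1005 - 6P = -230 + 6P, so 1235 = 12P and P' = 1235/12; Q' = 1005 − 6(1235/12) = 387.5.
Change in price: 1235/12 − 94.5 = 101/12.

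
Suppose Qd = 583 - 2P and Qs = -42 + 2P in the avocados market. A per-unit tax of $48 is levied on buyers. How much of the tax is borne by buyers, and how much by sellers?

Pre-tax equilibrium: P* = 156.25, Q* = 270.5.
Tax on buyers shifts demand to Qd = 583 − 2(P + 48) = 487 - 2P.
487 - 2P = -42 + 2P gives seller price Ps = 132.25; buyers pay Pb = 132.25 + 48 = 180.25.
New quantity: Q = 583 − 2(180.25) = 222.5.
Buyer burden = 180.25 − 156.25 = 24; seller burden = 156.25 − 132.25 = 24.

Buyers bear $24, sellers bear $24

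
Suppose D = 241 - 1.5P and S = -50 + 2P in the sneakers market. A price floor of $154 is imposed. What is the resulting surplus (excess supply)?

Surplus = 248

Equilibrium price would be P* = 582/7, so the floor at 154 binds.
At P = 154: D = 10, S = 258.
Surplus = 258 − 10 = 248.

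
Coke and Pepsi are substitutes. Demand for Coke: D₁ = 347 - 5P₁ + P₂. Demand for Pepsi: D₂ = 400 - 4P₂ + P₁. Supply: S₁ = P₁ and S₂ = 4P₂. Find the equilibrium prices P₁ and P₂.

P₁ = 3176/47, P₂ = 2747/47

Market 1: 347 - 5P₁ + P₂ = P₁ → 6P₁ - P₂ = 347.
Market 2: 8P₂ - P₁ = 400.
Eliminating P₂: 8×(1) + 1×(2) gives 47P₁ = 3176, so P₁ = 3176/47.
Back-substitute into (2): P₂ = (400 + 1×3176/47) / 8 = 2747/47.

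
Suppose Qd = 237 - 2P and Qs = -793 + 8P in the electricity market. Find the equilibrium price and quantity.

P* = 103, Q* = 31

Set Qd = Qs: 237 - 2P = -793 + 8P.
1030 = 10P, so P* = 103.
Q* = 237 − 2(103) = 31.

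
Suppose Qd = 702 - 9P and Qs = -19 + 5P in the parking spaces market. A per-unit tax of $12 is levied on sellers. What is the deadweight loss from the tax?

Pre-tax equilibrium: P* = 51.5, Q* = 238.5.
Tax on sellers shifts supply to Qs = -19 + 5(P − 12) = -79 + 5P.
702 - 9P = -79 + 5P gives buyer price Pb = 781/14; sellers receive Ps = 781/14 − 12 = 613/14.
New quantity: Q = 702 − 9(781/14) = 2799/14.
DWL = ½ × 12 × (238.5 − 2799/14) = 1620/7.

Deadweight loss = 1620/7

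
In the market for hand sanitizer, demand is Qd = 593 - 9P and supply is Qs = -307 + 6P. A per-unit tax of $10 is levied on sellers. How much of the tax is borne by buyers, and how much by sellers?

Pre-tax equilibrium: P* = 60, Q* = 53.
Tax on sellers shifts supply to Qs = -307 + 6(P − 10) = -367 + 6P.
593 - 9P = -367 + 6P gives buyer price Pb = 64; sellers receive Ps = 64 − 10 = 54.
New quantity: Q = 593 − 9(64) = 17.
Buyer burden = 64 − 60 = 4; seller burden = 60 − 54 = 6.

Buyers bear $4, sellers bear $6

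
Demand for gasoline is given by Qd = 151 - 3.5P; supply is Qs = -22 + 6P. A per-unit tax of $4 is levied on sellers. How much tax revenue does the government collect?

Pre-tax equilibrium: P* = 346/19, Q* = 1658/19.
Tax on sellers shifts supply to Qs = -22 + 6(P − 4) = -46 + 6P.
151 - 3.5P = -46 + 6P gives buyer price Pb = 394/19; sellers receive Ps = 394/19 − 4 = 318/19.
New quantity: Q = 151 − 3.5(394/19) = 1490/19.
Revenue = 4 × 1490/19 = 5960/19.

Tax revenue = 5960/19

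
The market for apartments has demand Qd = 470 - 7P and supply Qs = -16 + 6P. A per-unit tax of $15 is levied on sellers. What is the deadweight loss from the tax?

Deadweight loss = 4725/13

Pre-tax equilibrium: P* = 486/13, Q* = 2708/13.
Tax on sellers shifts supply to Qs = -16 + 6(P − 15) = -106 + 6P.
470 - 7P = -106 + 6P gives buyer price Pb = 576/13; sellers receive Ps = 576/13 − 15 = 381/13.
New quantity: Q = 470 − 7(576/13) = 2078/13.
DWL = ½ × 15 × (2708/13 − 2078/13) = 4725/13.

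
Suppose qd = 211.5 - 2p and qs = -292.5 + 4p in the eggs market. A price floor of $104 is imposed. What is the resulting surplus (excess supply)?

Equilibrium price would be p* = 84, so the floor at 104 binds.
At p = 104: qd = 3.5, qs = 123.5.
Surplus = 123.5 − 3.5 = 120.

Surplus = 120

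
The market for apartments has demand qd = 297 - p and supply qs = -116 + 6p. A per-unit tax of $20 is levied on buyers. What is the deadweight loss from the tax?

Pre-tax equilibrium: p* = 59, q* = 238.
Tax on buyers shifts demand to qd = 297 − 1(p + 20) = 277 - p.
277 - p = -116 + 6p gives seller price ps = 393/7; buyers pay pb = 393/7 + 20 = 533/7.
New quantity: q = 297 − 1(533/7) = 1546/7.
DWL = ½ × 20 × (238 − 1546/7) = 1200/7.

Deadweight loss = 1200/7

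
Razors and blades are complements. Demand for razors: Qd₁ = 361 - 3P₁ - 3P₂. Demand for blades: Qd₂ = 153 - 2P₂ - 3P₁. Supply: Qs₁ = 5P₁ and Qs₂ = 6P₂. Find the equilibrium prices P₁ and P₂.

P₁ = 2429/55, P₂ = 141/55

Market 1: 361 - 3P₁ - 3P₂ = 5P₁ → 8P₁ + 3P₂ = 361.
Market 2: 8P₂ + 3P₁ = 153.
Eliminating P₂: 8×(1) − 3×(2) gives 55P₁ = 2429, so P₁ = 2429/55.
Back-substitute into (2): P₂ = (153 − 3×2429/55) / 8 = 141/55.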